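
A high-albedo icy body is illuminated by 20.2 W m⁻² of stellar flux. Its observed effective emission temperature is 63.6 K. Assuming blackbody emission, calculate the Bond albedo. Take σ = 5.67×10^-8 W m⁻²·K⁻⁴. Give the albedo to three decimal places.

0.816

Rearranging the radiative balance, α = 1 − 4σT⁴/S.
4σT⁴ = 4·5.67×10⁻⁸·(63.6)⁴ = 3.711 W m⁻².
Hence α = 1 − 3.711/20.20 = 0.8163.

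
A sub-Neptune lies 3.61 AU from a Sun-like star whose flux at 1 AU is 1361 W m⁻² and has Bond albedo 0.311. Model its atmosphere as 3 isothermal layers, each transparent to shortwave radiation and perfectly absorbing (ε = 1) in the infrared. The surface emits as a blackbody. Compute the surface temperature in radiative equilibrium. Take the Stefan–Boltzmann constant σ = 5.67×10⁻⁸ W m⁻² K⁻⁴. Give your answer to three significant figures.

189 K

By the inverse-square law, S = 1361/3.61² = 104.4 W m⁻².
OLR = S(1−α)/4 = 17.99 W m⁻²; the top layer radiates at T_e = 133.5 K.
With N = 3 opaque layers, T_s = (N+1)^(1/4)·T_e = 4^(1/4)·133.5 = 188.7 K.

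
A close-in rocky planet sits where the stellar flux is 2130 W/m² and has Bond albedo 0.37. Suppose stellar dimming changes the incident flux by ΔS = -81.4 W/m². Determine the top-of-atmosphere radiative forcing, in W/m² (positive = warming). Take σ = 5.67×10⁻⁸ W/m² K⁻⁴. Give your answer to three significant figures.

ΔF = Δ[S(1−α)]/4 = (1−0.37)·-81.4/4 = -12.82 W/m².

-12.8 W/m²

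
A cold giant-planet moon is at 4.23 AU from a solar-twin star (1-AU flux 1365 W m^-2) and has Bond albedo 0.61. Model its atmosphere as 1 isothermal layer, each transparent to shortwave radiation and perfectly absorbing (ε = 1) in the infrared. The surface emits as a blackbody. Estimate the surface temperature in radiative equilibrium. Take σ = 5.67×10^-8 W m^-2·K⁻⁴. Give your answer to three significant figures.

127 K

Irradiance scales as 1/d², so S = 1365 W m^-2 × (1/4.23)² = 76.29 W m^-2.
Top-of-atmosphere balance: σT_e⁴ = S(1−α)/4 = 7.438 W m^-2 → T_e = 107.0 K.
For an N-layer opaque stack, T_s⁴ = (N+1)T_e⁴, hence T_s = (2)^(1/4)×107.0 K = 127.3 K.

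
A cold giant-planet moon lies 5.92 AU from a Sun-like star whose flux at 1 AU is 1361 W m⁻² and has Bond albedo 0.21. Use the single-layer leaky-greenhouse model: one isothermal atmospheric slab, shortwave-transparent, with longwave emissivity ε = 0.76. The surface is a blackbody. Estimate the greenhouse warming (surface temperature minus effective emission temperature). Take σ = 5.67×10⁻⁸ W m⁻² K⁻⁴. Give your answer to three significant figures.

13.7 kelvin

Irradiance scales as 1/d², so S = 1361 W m⁻² × (1/5.92)² = 38.83 W m⁻².
The planet radiates to space at T_e = [S(1−α)/(4σ)]^(1/4) = 107.8 K.
Surface balance with a leaky layer gives σT_s⁴ = σT_e⁴·2/(2−ε), so T_s = T_e·[2/(2−0.76)]^(1/4) = 121.5 K.
T_s − T_e = 121.5 − 107.8 = 13.69 K.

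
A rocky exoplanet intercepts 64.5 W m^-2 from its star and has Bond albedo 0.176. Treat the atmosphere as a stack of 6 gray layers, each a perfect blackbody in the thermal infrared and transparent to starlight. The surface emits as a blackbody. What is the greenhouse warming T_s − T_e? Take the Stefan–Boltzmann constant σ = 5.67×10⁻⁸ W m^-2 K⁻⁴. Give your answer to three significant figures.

77.5 K

The effective emission temperature is T_e = [S(1−α)/(4σ)]^¼ = 123.7 K.
T_s = (N+1)^(1/4)·T_e = 201.2 K.
Warming: T_s − T_e = 77.52 K.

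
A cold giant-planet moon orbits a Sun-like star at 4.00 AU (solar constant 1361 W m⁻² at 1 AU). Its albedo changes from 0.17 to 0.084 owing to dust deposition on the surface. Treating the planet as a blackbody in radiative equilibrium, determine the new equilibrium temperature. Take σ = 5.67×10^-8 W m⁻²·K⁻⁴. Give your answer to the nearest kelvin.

136 kelvin

By the inverse-square law, S = 1361/4.00² = 85.06 W m⁻².
With the new albedo, S(1−α₂)/4 = 19.48 W m⁻², so T₂ = 136.1 K.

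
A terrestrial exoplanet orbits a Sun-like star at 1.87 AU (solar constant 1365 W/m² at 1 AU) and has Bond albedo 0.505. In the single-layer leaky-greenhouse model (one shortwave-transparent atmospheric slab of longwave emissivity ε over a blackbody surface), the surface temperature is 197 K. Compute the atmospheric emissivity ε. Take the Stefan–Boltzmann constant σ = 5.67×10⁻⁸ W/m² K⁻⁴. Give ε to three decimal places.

0.869

Irradiance scales as 1/d², so S = 1365 W/m² × (1/1.87)² = 390.3 W/m².
Effective temperature: T_e = [S(1−α)/(4σ)]^(1/4) = 170.8 K.
Inverting T_s⁴ = 2T_e⁴/(2−ε): (T_e/T_s)⁴ = 0.5656, so ε = 2(1 − 0.5656) = 0.8687.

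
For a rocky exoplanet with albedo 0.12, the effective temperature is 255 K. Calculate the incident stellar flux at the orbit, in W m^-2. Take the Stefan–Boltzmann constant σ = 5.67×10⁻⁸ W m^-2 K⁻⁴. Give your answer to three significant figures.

1090 W m^-2

From S(1−α)/4 = σT⁴: S = 4σT⁴/(1−α).
The emitted flux is σT⁴ = 239.7 W m^-2.
So S = 4×239.7/(1−0.12) = 1090 W m^-2.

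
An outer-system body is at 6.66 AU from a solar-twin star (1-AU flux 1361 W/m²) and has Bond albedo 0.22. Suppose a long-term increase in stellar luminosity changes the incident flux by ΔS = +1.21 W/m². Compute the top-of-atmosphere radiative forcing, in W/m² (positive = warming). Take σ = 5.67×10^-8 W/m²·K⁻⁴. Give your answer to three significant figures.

0.236 W/m²

Irradiance scales as 1/d², so S = 1361 W/m² × (1/6.66)² = 30.68 W/m².
TOA radiative forcing: ΔF = (1−α)ΔS/4 = 0.78·(+1.21)/4 = 0.2359 W/m².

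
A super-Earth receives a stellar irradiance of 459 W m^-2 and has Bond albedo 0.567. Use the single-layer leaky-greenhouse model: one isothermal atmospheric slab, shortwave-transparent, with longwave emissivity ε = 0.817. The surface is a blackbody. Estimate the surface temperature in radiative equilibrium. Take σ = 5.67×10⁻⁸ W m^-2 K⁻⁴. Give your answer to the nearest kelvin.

196 kelvin

At the top of the atmosphere, σT_e⁴ = S(1−α)/4 = 49.69 W m^-2, giving T_e = 172.1 K.
The surface balance (absorbed SW + ε·downward IR = σT_s⁴) with T_a⁴ = T_s⁴/2 reduces to T_s = T_e·[2/(2−ε)]^¼ = 196.2 K.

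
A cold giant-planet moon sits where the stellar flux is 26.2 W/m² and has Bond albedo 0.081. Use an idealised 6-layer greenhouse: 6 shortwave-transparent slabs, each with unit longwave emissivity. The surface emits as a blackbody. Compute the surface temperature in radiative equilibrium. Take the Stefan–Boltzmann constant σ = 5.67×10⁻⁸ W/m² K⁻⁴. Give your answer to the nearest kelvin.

165 K

OLR = S(1−α)/4 = 6.019 W/m²; the top layer radiates at T_e = 101.5 K.
For an N-layer opaque stack, T_s⁴ = (N+1)T_e⁴, hence T_s = (7)^(1/4)×101.5 K = 165.1 K.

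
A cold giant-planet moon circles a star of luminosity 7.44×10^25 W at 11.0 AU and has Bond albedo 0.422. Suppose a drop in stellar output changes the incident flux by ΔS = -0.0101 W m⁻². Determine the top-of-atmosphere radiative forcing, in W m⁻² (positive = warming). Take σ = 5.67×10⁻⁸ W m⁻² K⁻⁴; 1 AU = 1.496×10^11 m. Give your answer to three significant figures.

-0.00146 W m⁻²

d = 11.0 × 1.496×10^11 m = 1.646×10^12 m.
Spreading L over a sphere of radius d: S = 7.44×10^25/(4π·1.65×10^12²) = 2.186 W m⁻².
Only a fraction (1−α) is absorbed and it's spread over 4πR², so ΔF = (1−α)ΔS/4 = -0.001459 W m⁻².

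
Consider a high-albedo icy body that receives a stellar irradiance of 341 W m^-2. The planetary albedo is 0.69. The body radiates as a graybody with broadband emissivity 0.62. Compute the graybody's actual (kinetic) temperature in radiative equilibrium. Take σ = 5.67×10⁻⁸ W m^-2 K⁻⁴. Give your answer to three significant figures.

The planet absorbs (1−α)S over its disc πR² and re-emits over 4πR², so the mean absorbed flux is (1−0.69)·341.0/4 = 26.43 W m^-2.
Equating to εσT⁴ with ε = 0.62: T = (26.43/0.62σ)^(1/4) = 165.6 K.

166 kelvin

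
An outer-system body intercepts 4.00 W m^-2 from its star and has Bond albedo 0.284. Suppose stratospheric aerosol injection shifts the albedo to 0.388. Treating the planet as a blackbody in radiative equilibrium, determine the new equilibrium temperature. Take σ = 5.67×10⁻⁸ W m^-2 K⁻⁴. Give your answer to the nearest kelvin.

57 kelvin

With the new albedo, S(1−α₂)/4 = 0.6120 W m^-2, so T₂ = 57.32 K.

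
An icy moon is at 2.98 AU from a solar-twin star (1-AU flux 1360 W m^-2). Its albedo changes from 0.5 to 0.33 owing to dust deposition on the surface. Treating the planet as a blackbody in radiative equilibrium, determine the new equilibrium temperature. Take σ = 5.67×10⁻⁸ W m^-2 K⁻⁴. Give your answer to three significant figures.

146 K

Flux at the orbit: S = 1360/(2.98)² = 153.1 W m^-2.
New equilibrium: T₂ = [(1−0.33)·153.1/(4σ)]^(1/4) = 145.8 K.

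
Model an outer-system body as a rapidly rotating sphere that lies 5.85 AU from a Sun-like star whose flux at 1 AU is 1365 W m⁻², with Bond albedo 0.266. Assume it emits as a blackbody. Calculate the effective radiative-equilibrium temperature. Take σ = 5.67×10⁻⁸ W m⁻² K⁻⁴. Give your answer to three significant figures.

Irradiance scales as 1/d², so S = 1365 W m⁻² × (1/5.85)² = 39.89 W m⁻².
The planet absorbs (1−α)S over its disc πR² and re-emits over 4πR², so the mean absorbed flux is (1−0.266)·39.89/4 = 7.319 W m⁻².
Set σT⁴ = 7.319 → T = (7.319/σ)^(1/4) = 106.6 K.

107 K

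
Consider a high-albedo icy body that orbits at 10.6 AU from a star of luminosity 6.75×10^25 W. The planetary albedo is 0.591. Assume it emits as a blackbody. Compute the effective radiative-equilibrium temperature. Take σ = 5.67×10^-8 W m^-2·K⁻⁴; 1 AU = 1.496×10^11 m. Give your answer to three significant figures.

d = 10.6 × 1.496×10^11 m = 1.586×10^12 m.
Spreading L over a sphere of radius d: S = 6.75×10^25/(4π·1.59×10^12²) = 2.136 W m^-2.
The planet absorbs (1−α)S over its disc πR² and re-emits over 4πR², so the mean absorbed flux is (1−0.591)·2.136/4 = 0.2184 W m^-2.
In equilibrium σT⁴ equals this, so T = 44.30 K.

44.3 K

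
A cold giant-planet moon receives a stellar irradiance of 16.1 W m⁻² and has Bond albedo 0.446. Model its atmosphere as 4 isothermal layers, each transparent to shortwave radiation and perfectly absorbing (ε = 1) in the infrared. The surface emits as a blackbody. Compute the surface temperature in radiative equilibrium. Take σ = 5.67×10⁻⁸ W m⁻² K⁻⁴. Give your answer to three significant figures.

118 K

OLR = S(1−α)/4 = 2.230 W m⁻²; the top layer radiates at T_e = 79.19 K.
Layer-by-layer balance gives σT_s⁴ = (N+1)σT_e⁴, so T_s = 5^¼·79.19 = 118.4 K.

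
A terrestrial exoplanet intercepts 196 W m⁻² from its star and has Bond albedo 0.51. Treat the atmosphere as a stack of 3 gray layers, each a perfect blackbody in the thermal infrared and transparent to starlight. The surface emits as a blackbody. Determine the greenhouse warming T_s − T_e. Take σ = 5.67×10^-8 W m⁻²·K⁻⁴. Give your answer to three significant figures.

Top-of-atmosphere balance: σT_e⁴ = S(1−α)/4 = 24.01 W m⁻² → T_e = 143.5 K.
Surface: T_s = (4)^¼·T_e = 202.9 K.
Warming: T_s − T_e = 59.42 K.

59.4 K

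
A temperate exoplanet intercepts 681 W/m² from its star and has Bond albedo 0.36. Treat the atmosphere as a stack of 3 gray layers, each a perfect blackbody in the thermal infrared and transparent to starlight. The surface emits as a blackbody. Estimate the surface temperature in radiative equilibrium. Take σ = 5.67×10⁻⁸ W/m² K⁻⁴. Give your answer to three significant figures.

Top-of-atmosphere balance: σT_e⁴ = S(1−α)/4 = 109.0 W/m² → T_e = 209.4 K.
For an N-layer opaque stack, T_s⁴ = (N+1)T_e⁴, hence T_s = (4)^(1/4)×209.4 K = 296.1 K.

296 K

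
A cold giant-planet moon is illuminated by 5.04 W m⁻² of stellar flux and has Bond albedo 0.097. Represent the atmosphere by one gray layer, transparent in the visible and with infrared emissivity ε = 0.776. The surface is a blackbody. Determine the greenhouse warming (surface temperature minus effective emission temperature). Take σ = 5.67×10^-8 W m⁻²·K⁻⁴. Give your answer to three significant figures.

8.74 K

The planet radiates to space at T_e = [S(1−α)/(4σ)]^(1/4) = 66.93 K.
For a single slab of emissivity ε, T_s⁴ = 2T_e⁴/(2−ε); thus T_s = 66.93·(1.634)^(1/4) = 75.67 K.
The atmosphere warms the surface by 8.742 K.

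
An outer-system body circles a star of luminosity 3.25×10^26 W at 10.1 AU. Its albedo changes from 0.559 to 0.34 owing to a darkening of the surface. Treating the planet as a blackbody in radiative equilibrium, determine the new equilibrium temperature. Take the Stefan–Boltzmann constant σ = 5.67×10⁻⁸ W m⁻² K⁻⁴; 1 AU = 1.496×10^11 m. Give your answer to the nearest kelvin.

Orbital distance: d = 10.1 AU = 1.511×10^12 m.
S = L/(4πd²) = 11.33 W m⁻².
With the new albedo, S(1−α₂)/4 = 1.869 W m⁻², so T₂ = 75.77 K.

76 K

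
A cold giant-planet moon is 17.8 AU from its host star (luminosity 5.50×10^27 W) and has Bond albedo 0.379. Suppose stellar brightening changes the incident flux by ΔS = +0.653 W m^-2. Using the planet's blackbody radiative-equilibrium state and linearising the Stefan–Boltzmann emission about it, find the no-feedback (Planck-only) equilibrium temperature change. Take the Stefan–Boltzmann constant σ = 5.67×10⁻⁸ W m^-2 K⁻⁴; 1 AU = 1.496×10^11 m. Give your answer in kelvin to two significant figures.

d = 17.8 × 1.496×10^11 m = 2.663×10^12 m.
Flux at the orbit: S = L/(4πd²) = 5.50×10^27/(4π·(2.66×10^12)²) = 61.72 W m^-2.
Reference equilibrium: T_e = [S(1−α)/(4σ)]^(1/4) = 114.0 K.
ΔF = Δ[S(1−α)]/4 = (1−0.379)·+0.653/4 = 0.1014 W m^-2.
The Planck feedback parameter is 4σT_e³ = 0.3362 W m^-2/K.
Hence the no-feedback warming is ΔF/(4σT_e³) = 0.302 K.

0.30 kelvin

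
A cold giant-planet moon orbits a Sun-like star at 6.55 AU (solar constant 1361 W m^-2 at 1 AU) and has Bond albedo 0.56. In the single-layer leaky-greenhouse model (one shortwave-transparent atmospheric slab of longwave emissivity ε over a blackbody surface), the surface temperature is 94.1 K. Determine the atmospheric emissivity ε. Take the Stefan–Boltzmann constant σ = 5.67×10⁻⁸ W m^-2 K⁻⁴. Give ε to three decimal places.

0.430

Flux at the orbit: S = 1361/(6.55)² = 31.72 W m^-2.
TOA balance gives T_e = 88.57 K.
T_s⁴ = T_e⁴·2/(2−ε) → ε = 2 − 2(T_e/T_s)⁴ = 2 − 2·(88.57/94.1)⁴ = 0.4302.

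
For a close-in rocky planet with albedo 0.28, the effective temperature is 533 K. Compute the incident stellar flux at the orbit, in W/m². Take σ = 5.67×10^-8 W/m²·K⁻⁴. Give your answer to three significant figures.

Invert the energy balance for S: S = 4σT⁴/(1−α).
σT⁴ = 5.67×10⁻⁸·(533)⁴ = 4576 W/m².
So S = 4×4576/(1−0.28) = 25420 W/m².

25400 W/m²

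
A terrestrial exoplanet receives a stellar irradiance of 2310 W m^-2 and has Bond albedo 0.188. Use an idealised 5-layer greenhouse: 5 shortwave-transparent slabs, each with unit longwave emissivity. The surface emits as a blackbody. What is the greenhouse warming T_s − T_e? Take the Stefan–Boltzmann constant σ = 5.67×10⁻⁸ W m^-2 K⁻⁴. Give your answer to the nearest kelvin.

170 K

Top-of-atmosphere balance: σT_e⁴ = S(1−α)/4 = 468.9 W m^-2 → T_e = 301.6 K.
T_s = (N+1)^(1/4)·T_e = 472.0 K.
Warming: T_s − T_e = 170.4 K.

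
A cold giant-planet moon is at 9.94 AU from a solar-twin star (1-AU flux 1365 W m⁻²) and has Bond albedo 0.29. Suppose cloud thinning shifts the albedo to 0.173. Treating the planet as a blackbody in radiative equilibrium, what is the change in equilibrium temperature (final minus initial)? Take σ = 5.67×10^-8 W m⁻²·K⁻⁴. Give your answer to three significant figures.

By the inverse-square law, S = 1365/9.94² = 13.82 W m⁻².
With α = 0.29, T₁ = 81.09 K.
Final:   T₂ = [S(1−0.173)/(4σ)]^(1/4) = 84.25 K.
Change: 84.25 − 81.09 = 3.152 K.

3.15 K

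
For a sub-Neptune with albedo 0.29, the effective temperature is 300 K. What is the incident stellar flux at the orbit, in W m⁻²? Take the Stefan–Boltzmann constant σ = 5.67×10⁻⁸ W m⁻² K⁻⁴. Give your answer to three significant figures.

From S(1−α)/4 = σT⁴: S = 4σT⁴/(1−α).
The emitted flux is σT⁴ = 459.3 W m⁻².
So S = 4×459.3/(1−0.29) = 2587 W m⁻².

2590 W m⁻²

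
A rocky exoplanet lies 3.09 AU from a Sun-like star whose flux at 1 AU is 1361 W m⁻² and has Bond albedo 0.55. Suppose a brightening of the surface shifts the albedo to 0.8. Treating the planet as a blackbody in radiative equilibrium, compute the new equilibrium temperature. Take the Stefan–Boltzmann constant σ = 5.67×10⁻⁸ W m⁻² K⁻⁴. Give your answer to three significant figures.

106 K

Irradiance scales as 1/d², so S = 1361 W m⁻² × (1/3.09)² = 142.5 W m⁻².
New equilibrium: T₂ = [(1−0.8)·142.5/(4σ)]^(1/4) = 105.9 K.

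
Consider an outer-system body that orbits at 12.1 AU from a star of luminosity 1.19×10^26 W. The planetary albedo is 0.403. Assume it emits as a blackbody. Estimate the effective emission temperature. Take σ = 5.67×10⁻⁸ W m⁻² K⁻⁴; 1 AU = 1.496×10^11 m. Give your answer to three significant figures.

Orbital distance: d = 12.1 AU = 1.810×10^12 m.
Flux at the orbit: S = L/(4πd²) = 1.19×10^26/(4π·(1.81×10^12)²) = 2.890 W m⁻².
Absorbed flux (global mean): S(1−α)/4 = 2.890·0.597/4 = 0.4313 W m⁻².
Set σT⁴ = 0.4313 → T = (0.4313/σ)^(1/4) = 52.52 K.

52.5 K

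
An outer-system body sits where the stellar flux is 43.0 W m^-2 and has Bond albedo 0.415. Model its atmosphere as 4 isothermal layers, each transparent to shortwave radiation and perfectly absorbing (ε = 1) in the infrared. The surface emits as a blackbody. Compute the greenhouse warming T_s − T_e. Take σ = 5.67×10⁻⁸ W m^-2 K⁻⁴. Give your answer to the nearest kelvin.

Top-of-atmosphere balance: σT_e⁴ = S(1−α)/4 = 6.289 W m^-2 → T_e = 102.6 K.
T_s = (N+1)^(1/4)·T_e = 153.5 K.
So the greenhouse effect raises the surface by 153.5 − 102.6 = 50.83 K.

51 kelvin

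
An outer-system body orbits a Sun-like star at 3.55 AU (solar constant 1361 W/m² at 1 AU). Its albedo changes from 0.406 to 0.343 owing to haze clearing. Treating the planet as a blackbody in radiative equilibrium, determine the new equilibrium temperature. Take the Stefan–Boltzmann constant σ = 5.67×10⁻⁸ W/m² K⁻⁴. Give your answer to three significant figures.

133 kelvin

By the inverse-square law, S = 1361/3.55² = 108.0 W/m².
New equilibrium: T₂ = [(1−0.343)·108.0/(4σ)]^(1/4) = 133.0 K.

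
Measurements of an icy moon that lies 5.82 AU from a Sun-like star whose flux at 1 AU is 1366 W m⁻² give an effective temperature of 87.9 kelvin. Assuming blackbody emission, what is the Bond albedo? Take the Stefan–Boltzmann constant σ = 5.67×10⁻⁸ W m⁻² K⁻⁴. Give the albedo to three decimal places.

Irradiance scales as 1/d², so S = 1366 W m⁻² × (1/5.82)² = 40.33 W m⁻².
Rearranging the radiative balance, α = 1 − 4σT⁴/S.
σT⁴ = 3.385 W m⁻², so 4σT⁴ = 13.54 W m⁻².
Hence α = 1 − 13.54/40.33 = 0.6643.

0.664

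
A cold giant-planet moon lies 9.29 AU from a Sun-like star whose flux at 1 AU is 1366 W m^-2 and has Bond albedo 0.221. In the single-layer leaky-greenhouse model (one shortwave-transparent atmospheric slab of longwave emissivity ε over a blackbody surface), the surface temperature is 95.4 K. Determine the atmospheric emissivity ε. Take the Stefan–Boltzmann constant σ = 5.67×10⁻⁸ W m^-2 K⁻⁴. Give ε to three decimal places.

0.687

By the inverse-square law, S = 1366/9.29² = 15.83 W m^-2.
Effective temperature: T_e = [S(1−α)/(4σ)]^(1/4) = 85.87 K.
Since (2−ε)/2 = (T_e/T_s)⁴ = 0.6563, ε = 0.6873.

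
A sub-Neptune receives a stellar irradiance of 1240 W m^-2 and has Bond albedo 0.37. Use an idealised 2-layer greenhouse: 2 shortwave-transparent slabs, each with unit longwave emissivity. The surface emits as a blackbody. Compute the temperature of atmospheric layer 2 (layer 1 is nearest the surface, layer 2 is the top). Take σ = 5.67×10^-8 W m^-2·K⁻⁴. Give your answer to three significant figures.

242 kelvin

OLR = S(1−α)/4 = 195.3 W m^-2; the top layer radiates at T_e = 242.3 K.
The net upward flux σT_e⁴ is constant between every pair of levels, so T_k⁴ = (N+1−k)T_e⁴.
T_2 = (1)^(1/4)·242.3 = 242.3 K.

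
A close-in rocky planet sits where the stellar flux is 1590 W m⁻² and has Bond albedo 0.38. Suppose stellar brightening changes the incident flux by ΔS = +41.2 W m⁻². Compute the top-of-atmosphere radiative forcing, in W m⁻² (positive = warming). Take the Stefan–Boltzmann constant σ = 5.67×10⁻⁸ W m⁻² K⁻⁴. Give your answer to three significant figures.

6.39 W m⁻²

ΔF = Δ[S(1−α)]/4 = (1−0.38)·+41.2/4 = 6.386 W m⁻².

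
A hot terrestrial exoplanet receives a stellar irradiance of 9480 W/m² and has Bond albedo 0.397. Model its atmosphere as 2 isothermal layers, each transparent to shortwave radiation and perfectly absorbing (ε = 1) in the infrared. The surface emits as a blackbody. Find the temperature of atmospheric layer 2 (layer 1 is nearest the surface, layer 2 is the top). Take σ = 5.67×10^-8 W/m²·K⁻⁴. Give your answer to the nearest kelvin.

398 kelvin

OLR = S(1−α)/4 = 1429 W/m²; the top layer radiates at T_e = 398.4 K.
In the N-layer model, layer k (counted from the surface) has T_k = (N+1−k)^(1/4)·T_e.
With k = 2: T_2 = (2+1−2)^¼·398.4 K = 398.4 K.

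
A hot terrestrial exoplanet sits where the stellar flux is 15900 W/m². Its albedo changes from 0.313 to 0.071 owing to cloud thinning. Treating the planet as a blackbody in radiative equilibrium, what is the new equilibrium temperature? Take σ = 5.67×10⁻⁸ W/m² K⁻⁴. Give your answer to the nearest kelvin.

505 kelvin

T₂ = [S(1−α₂)/(4σ)]^(1/4) = [15900·0.929/(4σ)]^(1/4) = 505.2 K.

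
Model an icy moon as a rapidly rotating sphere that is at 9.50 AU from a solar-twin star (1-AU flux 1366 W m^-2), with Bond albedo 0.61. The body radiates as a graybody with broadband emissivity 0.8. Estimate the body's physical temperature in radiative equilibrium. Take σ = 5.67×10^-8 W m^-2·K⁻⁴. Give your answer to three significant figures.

75.5 K

Irradiance scales as 1/d², so S = 1366 W m^-2 × (1/9.50)² = 15.14 W m^-2.
Absorbed flux (global mean): S(1−α)/4 = 15.14·0.39/4 = 1.476 W m^-2.
Radiative balance εσT⁴ = 1.476 gives T = [1.476/(0.8·σ)]^(1/4) = 75.52 K.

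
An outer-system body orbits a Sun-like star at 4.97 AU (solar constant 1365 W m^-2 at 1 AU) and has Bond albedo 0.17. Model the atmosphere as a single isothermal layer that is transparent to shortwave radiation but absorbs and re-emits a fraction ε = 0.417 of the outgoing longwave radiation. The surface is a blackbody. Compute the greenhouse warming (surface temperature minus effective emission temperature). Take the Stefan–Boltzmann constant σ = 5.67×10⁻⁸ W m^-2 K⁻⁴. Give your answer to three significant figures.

Flux at the orbit: S = 1365/(4.97)² = 55.26 W m^-2.
At the top of the atmosphere, σT_e⁴ = S(1−α)/4 = 11.47 W m^-2, giving T_e = 119.3 K.
The surface balance (absorbed SW + ε·downward IR = σT_s⁴) with T_a⁴ = T_s⁴/2 reduces to T_s = T_e·[2/(2−ε)]^¼ = 126.4 K.
Greenhouse warming: T_s − T_e = 7.179 K.

7.18 K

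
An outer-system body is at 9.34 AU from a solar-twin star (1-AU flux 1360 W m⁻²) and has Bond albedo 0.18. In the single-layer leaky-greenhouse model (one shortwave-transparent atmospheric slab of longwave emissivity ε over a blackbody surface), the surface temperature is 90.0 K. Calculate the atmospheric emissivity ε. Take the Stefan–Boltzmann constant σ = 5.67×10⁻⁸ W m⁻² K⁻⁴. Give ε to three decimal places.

Flux at the orbit: S = 1360/(9.34)² = 15.59 W m⁻².
Effective temperature: T_e = [S(1−α)/(4σ)]^(1/4) = 86.65 K.
Inverting T_s⁴ = 2T_e⁴/(2−ε): (T_e/T_s)⁴ = 0.8591, so ε = 2(1 − 0.8591) = 0.2818.

0.282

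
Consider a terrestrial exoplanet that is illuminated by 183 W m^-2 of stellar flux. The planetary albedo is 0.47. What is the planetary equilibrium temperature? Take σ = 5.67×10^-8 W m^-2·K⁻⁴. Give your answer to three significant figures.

144 kelvin

The planet absorbs (1−α)S over its disc πR² and re-emits over 4πR², so the mean absorbed flux is (1−0.47)·183.0/4 = 24.25 W m^-2.
Balancing against σT⁴: T = (24.25/5.67×10⁻⁸)^(1/4) = 143.8 K.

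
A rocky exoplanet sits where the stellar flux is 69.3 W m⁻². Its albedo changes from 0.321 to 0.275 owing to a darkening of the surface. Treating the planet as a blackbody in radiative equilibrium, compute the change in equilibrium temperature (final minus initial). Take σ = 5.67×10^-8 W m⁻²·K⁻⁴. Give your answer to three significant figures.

1.98 K

Initial: T₁ = [S(1−0.321)/(4σ)]^(1/4) = 120.0 K.
Final:   T₂ = [S(1−0.275)/(4σ)]^(1/4) = 122.0 K.
Change: 122.0 − 120.0 = 1.983 K.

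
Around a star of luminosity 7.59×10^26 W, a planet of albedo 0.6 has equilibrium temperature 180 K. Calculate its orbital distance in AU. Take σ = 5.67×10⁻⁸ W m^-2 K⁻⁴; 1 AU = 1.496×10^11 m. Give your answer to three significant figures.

The flux needed for this T is 4σT⁴/(1−0.6) = 595.2 W m^-2.
S = L/(4πd²) → d = √(L/4πS) = √(7.59×10^26/(4π·595.2)) = 3.186×10^11 m = 2.129 AU.

2.13 AU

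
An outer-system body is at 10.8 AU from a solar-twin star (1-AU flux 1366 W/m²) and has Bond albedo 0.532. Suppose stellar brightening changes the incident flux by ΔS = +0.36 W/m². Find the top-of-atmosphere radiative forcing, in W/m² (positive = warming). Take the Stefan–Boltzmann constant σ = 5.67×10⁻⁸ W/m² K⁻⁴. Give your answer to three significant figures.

0.0421 W/m²

Flux at the orbit: S = 1366/(10.8)² = 11.71 W/m².
Only a fraction (1−α) is absorbed and it's spread over 4πR², so ΔF = (1−α)ΔS/4 = 0.04212 W/m².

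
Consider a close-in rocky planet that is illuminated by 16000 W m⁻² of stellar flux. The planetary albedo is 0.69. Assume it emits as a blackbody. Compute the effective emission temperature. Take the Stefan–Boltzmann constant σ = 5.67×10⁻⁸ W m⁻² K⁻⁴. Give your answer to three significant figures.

Absorbed flux (global mean): S(1−α)/4 = 16000·0.31/4 = 1240 W m⁻².
In equilibrium σT⁴ equals this, so T = 384.6 K.

385 K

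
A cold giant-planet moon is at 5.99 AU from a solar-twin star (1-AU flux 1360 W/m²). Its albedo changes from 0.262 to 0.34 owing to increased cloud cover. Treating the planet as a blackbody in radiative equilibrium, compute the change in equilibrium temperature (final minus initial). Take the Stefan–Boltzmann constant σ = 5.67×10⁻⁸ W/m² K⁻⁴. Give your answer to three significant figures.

Irradiance scales as 1/d², so S = 1360 W/m² × (1/5.99)² = 37.90 W/m².
With α = 0.262, T₁ = 105.4 K.
Final:   T₂ = [S(1−0.34)/(4σ)]^(1/4) = 102.5 K.
ΔT = T₂ − T₁ = -2.902 K.

-2.90 K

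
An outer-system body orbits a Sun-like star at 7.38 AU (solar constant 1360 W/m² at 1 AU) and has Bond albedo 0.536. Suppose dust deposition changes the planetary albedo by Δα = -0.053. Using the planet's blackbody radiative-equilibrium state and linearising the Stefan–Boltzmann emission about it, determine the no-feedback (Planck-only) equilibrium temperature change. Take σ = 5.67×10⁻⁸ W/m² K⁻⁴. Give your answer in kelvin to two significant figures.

2.4 kelvin

By the inverse-square law, S = 1360/7.38² = 24.97 W/m².
Unperturbed T_e = [24.97·(1−0.536)/(4σ)]^¼ = 84.54 K.
TOA radiative forcing: ΔF = −S·Δα/4 = −24.97·(-0.053)/4 = 0.3309 W/m².
Linearising σT⁴ gives d(σT⁴)/dT = 4σT_e³ = 0.1370 W/m² per K.
ΔT₀ = ΔF/λ_P = 0.3309/0.1370 = 2.41 K.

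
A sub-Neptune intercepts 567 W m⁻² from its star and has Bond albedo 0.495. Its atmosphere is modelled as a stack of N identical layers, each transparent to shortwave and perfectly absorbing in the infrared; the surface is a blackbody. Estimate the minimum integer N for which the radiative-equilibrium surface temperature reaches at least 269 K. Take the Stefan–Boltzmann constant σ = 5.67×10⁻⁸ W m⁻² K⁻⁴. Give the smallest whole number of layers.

4

The effective emission temperature is T_e = [S(1−α)/(4σ)]^¼ = 188.5 K.
Since T_s⁴ = (N+1)T_e⁴, we need N ≥ (T_s/T_e)⁴ − 1 = 3.147.
Rounding up, N = 4.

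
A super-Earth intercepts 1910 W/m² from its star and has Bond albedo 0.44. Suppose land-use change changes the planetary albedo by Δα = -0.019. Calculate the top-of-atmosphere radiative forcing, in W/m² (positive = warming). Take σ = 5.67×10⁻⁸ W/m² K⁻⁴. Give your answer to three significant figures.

9.07 W/m²

The change in absorbed flux is Δ[S(1−α)/4] = −SΔα/4 = 9.072 W/m².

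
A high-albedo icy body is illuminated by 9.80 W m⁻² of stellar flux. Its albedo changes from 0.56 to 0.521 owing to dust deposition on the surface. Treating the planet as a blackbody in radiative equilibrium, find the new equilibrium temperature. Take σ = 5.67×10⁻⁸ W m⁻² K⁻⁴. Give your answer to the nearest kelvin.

67 K

T₂ = [S(1−α₂)/(4σ)]^(1/4) = [9.800·0.479/(4σ)]^(1/4) = 67.45 K.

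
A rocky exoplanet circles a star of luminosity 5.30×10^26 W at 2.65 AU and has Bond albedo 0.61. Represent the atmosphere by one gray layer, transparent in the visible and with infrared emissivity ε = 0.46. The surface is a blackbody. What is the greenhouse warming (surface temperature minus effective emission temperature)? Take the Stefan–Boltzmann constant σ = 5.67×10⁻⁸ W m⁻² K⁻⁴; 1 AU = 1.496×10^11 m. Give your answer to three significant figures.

Orbital distance: d = 2.65 AU = 3.964×10^11 m.
Spreading L over a sphere of radius d: S = 5.30×10^26/(4π·3.96×10^11²) = 268.4 W m⁻².
Effective emission temperature (TOA balance): σT_e⁴ = S(1−α)/4 = 26.16 W m⁻² → T_e = 146.6 K.
The surface balance (absorbed SW + ε·downward IR = σT_s⁴) with T_a⁴ = T_s⁴/2 reduces to T_s = T_e·[2/(2−ε)]^¼ = 156.5 K.
Greenhouse warming: T_s − T_e = 9.897 K.

9.90 kelvin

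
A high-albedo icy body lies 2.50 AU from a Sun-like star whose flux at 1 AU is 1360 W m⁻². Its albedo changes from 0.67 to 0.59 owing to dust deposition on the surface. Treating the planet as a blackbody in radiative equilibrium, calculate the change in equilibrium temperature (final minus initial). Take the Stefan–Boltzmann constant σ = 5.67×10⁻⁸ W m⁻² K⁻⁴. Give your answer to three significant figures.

Flux at the orbit: S = 1360/(2.50)² = 217.6 W m⁻².
With α = 0.67, T₁ = 133.4 K.
With α = 0.59, T₂ = 140.8 K.
Change: 140.8 − 133.4 = 7.439 K.

7.44 K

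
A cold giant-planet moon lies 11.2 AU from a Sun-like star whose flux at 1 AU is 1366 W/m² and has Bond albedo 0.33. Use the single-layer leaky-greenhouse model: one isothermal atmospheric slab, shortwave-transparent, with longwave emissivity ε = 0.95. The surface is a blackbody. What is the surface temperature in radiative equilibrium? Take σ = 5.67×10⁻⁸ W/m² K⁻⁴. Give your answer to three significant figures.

88.5 K

Flux at the orbit: S = 1366/(11.2)² = 10.89 W/m².
At the top of the atmosphere, σT_e⁴ = S(1−α)/4 = 1.824 W/m², giving T_e = 75.31 K.
The surface balance (absorbed SW + ε·downward IR = σT_s⁴) with T_a⁴ = T_s⁴/2 reduces to T_s = T_e·[2/(2−ε)]^¼ = 88.48 K.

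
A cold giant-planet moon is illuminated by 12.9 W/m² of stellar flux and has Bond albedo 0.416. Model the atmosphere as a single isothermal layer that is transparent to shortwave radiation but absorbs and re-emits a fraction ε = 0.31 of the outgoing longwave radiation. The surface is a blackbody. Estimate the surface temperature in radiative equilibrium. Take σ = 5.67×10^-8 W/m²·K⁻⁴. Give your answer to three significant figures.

Effective emission temperature (TOA balance): σT_e⁴ = S(1−α)/4 = 1.883 W/m² → T_e = 75.92 K.
For a single slab of emissivity ε, T_s⁴ = 2T_e⁴/(2−ε); thus T_s = 75.92·(1.183)^(1/4) = 79.18 K.

79.2 kelvin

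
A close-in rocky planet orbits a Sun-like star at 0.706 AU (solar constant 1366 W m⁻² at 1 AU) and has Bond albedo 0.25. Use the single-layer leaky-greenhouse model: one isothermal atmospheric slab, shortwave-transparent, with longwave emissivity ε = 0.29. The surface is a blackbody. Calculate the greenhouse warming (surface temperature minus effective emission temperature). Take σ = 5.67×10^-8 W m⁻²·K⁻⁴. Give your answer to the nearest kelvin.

12 K

Irradiance scales as 1/d², so S = 1366 W m⁻² × (1/0.706)² = 2741 W m⁻².
The planet radiates to space at T_e = [S(1−α)/(4σ)]^(1/4) = 308.5 K.
For a single slab of emissivity ε, T_s⁴ = 2T_e⁴/(2−ε); thus T_s = 308.5·(1.17)^(1/4) = 320.9 K.
Greenhouse warming: T_s − T_e = 12.32 K.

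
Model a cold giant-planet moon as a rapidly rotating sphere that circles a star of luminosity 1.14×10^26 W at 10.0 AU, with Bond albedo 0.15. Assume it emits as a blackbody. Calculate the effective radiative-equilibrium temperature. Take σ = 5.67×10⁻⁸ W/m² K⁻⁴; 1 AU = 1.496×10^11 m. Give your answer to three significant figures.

62.4 K

d = 10.0 × 1.496×10^11 m = 1.496×10^12 m.
Flux at the orbit: S = L/(4πd²) = 1.14×10^26/(4π·(1.50×10^12)²) = 4.054 W/m².
Averaging over the sphere, the absorbed flux is S(1−α)/4 = 0.8614 W/m².
Set σT⁴ = 0.8614 → T = (0.8614/σ)^(1/4) = 62.43 K.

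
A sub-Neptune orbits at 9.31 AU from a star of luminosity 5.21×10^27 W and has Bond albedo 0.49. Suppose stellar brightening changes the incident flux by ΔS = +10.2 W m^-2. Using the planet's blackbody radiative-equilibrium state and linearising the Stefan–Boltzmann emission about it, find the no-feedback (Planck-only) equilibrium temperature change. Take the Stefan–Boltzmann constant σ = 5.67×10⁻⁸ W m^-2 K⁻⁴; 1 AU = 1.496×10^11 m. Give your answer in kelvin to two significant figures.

1.8 K

d = 9.31 × 1.496×10^11 m = 1.393×10^12 m.
Spreading L over a sphere of radius d: S = 5.21×10^27/(4π·1.39×10^12²) = 213.7 W m^-2.
The baseline emission temperature is T_e = 148.1 K.
ΔF = Δ[S(1−α)]/4 = (1−0.49)·+10.2/4 = 1.300 W m^-2.
Planck response: λ_P = 4σT_e³ = 4·5.67×10⁻⁸·(148.1)³ = 0.7362 W m^-2/K.
Hence the no-feedback warming is ΔF/(4σT_e³) = 1.77 K.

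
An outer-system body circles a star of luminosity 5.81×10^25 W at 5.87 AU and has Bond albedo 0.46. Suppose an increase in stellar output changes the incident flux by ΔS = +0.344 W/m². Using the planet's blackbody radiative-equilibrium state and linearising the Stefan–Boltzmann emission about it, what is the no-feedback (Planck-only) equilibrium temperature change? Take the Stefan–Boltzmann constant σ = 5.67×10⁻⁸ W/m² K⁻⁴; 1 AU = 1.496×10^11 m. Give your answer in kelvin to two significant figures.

d = 5.87 × 1.496×10^11 m = 8.782×10^11 m.
Flux at the orbit: S = L/(4πd²) = 5.81×10^25/(4π·(8.78×10^11)²) = 5.996 W/m².
The baseline emission temperature is T_e = 61.47 K.
Only a fraction (1−α) is absorbed and it's spread over 4πR², so ΔF = (1−α)ΔS/4 = 0.04644 W/m².
Linearising σT⁴ gives d(σT⁴)/dT = 4σT_e³ = 0.05267 W/m² per K.
So ΔT₀ = 0.04644/0.05267 = 0.882 K.

0.88 K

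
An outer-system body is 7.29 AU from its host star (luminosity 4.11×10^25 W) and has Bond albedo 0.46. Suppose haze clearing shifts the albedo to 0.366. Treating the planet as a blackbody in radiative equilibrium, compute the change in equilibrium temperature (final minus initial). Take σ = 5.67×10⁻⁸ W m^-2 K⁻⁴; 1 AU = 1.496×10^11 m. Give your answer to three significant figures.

2.07 kelvin

Orbital distance: d = 7.29 AU = 1.091×10^12 m.
S = L/(4πd²) = 2.750 W m^-2.
With α = 0.46, T₁ = 50.58 K.
Final:   T₂ = [S(1−0.366)/(4σ)]^(1/4) = 52.66 K.
Change: 52.66 − 50.58 = 2.071 K.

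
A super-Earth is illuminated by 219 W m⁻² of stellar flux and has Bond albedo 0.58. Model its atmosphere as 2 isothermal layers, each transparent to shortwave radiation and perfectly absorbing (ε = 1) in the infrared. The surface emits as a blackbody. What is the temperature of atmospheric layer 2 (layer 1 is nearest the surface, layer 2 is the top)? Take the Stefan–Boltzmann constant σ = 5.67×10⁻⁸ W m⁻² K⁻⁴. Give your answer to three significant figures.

The effective emission temperature is T_e = [S(1−α)/(4σ)]^¼ = 141.9 K.
The net upward flux σT_e⁴ is constant between every pair of levels, so T_k⁴ = (N+1−k)T_e⁴.
T_2 = (1)^(1/4)·141.9 = 141.9 K.

142 K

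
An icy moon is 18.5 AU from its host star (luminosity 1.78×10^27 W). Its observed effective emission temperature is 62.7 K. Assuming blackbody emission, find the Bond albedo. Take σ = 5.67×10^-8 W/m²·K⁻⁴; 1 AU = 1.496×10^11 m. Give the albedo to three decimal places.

0.810

Orbital distance: d = 18.5 AU = 2.768×10^12 m.
Spreading L over a sphere of radius d: S = 1.78×10^27/(4π·2.77×10^12²) = 18.49 W/m².
Rearranging the radiative balance, α = 1 − 4σT⁴/S.
σT⁴ = 0.8763 W/m², so 4σT⁴ = 3.505 W/m².
Hence α = 1 − 3.505/18.49 = 0.8105.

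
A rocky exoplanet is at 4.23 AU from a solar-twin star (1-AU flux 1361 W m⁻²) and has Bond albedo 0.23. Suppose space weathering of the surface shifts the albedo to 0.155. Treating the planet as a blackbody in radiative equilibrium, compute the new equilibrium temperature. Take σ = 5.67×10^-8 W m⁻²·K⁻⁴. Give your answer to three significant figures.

130 K

Irradiance scales as 1/d², so S = 1361 W m⁻² × (1/4.23)² = 76.06 W m⁻².
New equilibrium: T₂ = [(1−0.155)·76.06/(4σ)]^(1/4) = 129.7 K.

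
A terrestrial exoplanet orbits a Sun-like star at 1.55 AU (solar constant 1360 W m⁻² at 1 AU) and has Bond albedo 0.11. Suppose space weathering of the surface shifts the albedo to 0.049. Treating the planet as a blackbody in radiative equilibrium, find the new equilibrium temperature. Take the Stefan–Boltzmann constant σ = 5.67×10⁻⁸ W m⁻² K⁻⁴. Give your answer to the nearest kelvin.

Flux at the orbit: S = 1360/(1.55)² = 566.1 W m⁻².
New equilibrium: T₂ = [(1−0.049)·566.1/(4σ)]^(1/4) = 220.7 K.

221 K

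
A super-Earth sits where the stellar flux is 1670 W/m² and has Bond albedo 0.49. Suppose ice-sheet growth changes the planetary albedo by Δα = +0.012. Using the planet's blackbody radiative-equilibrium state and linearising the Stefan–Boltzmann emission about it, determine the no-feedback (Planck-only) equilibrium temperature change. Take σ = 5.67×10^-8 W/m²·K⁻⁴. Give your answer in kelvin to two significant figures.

Reference equilibrium: T_e = [S(1−α)/(4σ)]^(1/4) = 247.5 K.
ΔF = −(S/4)Δα = −(1670/4)×(+0.012) = -5.010 W/m².
Planck response: λ_P = 4σT_e³ = 4·5.67×10⁻⁸·(247.5)³ = 3.441 W/m²/K.
Hence the no-feedback warming is ΔF/(4σT_e³) = -1.46 K.

-1.5 K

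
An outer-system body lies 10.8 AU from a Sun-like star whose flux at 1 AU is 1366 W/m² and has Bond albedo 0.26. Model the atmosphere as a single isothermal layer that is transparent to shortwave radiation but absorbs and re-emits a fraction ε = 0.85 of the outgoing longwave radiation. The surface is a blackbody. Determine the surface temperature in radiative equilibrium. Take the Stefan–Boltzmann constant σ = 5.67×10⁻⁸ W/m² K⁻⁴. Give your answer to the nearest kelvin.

90 K

Flux at the orbit: S = 1366/(10.8)² = 11.71 W/m².
At the top of the atmosphere, σT_e⁴ = S(1−α)/4 = 2.167 W/m², giving T_e = 78.62 K.
For a single slab of emissivity ε, T_s⁴ = 2T_e⁴/(2−ε); thus T_s = 78.62·(1.739)^(1/4) = 90.29 K.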